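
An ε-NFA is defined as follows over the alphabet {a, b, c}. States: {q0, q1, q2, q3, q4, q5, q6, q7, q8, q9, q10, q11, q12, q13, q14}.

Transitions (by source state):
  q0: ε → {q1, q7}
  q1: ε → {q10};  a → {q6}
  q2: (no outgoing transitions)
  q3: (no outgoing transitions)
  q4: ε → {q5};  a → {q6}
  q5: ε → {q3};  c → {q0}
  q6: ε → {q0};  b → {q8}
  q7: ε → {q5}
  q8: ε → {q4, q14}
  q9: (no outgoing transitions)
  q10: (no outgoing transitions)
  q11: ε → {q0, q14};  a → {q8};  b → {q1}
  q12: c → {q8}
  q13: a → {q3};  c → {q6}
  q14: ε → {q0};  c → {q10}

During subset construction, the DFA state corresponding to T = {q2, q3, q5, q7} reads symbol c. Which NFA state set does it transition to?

q5 on c → {q0}.
No c-transition from q2, q3, q7.
Union after reading c: {q0}.
Now take the ε-closure:
From q0 via ε: add q1, q7.
From q1 via ε: add q10.
From q7 via ε: add q5.
From q5 via ε: add q3.
No new states can be added; the closed set is {q0, q1, q3, q5, q7, q10}.

{q0, q1, q3, q5, q7, q10}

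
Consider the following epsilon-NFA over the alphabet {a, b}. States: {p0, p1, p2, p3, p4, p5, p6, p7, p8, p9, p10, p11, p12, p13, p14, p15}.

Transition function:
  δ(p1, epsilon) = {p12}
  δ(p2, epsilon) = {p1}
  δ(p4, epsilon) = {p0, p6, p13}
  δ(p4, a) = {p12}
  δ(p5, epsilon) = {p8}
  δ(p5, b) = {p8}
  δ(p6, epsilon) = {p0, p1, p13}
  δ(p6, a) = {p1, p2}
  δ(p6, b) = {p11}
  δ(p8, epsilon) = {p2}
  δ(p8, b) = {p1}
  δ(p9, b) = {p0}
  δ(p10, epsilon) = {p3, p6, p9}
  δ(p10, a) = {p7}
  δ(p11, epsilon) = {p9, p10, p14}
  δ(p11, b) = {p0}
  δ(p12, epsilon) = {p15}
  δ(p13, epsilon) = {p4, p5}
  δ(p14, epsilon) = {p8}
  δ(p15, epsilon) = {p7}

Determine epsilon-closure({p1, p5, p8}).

Start with {p1, p5, p8}.
From p1 via epsilon: add p12.
From p8 via epsilon: add p2.
From p12 via epsilon: add p15.
From p15 via epsilon: add p7.
No new states can be added; the closed set is {p1, p2, p5, p7, p8, p12, p15}.

{p1, p2, p5, p7, p8, p12, p15}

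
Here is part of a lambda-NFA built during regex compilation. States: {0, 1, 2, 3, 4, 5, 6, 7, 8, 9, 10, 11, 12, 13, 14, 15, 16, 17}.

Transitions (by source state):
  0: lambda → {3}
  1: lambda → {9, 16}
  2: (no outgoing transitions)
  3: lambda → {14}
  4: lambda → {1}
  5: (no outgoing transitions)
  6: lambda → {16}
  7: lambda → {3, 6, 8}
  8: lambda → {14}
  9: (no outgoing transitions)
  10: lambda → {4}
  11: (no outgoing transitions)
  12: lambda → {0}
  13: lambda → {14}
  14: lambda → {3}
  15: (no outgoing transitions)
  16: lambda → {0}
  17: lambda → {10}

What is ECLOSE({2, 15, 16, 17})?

{0, 1, 2, 3, 4, 9, 10, 14, 15, 16, 17}

Start with {2, 15, 16, 17}.
From 16 via lambda: add 0.
From 17 via lambda: add 10.
From 0 via lambda: add 3.
From 10 via lambda: add 4.
From 3 via lambda: add 14.
From 4 via lambda: add 1.
From 1 via lambda: add 9.
No new states can be added; the closed set is {0, 1, 2, 3, 4, 9, 10, 14, 15, 16, 17}.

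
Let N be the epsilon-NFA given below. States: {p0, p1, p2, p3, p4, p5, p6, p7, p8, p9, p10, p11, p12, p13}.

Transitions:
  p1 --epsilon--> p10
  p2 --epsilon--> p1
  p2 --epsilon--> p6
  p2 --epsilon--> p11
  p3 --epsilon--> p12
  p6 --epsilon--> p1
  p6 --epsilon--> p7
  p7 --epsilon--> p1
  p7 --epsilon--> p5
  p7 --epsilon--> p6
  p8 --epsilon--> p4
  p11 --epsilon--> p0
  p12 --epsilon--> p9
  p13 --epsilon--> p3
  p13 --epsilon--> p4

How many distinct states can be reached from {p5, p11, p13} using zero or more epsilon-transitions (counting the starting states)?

8

Start with {p5, p11, p13}.
From p11 via epsilon: add p0.
From p13 via epsilon: add p3, p4.
From p3 via epsilon: add p12.
From p12 via epsilon: add p9.
epsilon-closure = {p0, p3, p4, p5, p9, p11, p12, p13}, which has 8 states.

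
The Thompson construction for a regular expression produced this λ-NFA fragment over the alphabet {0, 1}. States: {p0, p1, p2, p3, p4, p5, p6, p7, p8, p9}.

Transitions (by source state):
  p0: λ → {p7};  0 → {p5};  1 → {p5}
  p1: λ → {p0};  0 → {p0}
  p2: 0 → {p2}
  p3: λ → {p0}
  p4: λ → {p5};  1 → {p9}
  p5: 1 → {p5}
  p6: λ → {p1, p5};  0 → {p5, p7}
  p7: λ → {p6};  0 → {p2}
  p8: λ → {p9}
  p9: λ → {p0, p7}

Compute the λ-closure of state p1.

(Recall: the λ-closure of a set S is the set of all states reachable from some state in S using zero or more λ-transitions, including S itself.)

{p0, p1, p5, p6, p7}

Start with {p1}.
From p1 via λ: add p0.
From p0 via λ: add p7.
From p7 via λ: add p6.
From p6 via λ: add p5.
No new states can be added; the closed set is {p0, p1, p5, p6, p7}.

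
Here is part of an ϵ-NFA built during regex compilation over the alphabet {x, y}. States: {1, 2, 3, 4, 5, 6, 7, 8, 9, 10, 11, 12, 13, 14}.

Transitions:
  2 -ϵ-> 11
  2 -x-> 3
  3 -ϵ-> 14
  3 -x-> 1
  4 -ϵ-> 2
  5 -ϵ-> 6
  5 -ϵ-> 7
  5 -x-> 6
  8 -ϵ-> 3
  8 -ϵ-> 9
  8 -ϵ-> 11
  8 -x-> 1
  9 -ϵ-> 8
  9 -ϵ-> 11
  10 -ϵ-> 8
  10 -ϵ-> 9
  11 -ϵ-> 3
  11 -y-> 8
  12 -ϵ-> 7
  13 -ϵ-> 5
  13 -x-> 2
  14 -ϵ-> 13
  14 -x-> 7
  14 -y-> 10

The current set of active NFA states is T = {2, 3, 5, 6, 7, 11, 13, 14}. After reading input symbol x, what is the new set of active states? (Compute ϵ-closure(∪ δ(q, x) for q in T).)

2 on x → {3}.
3 on x → {1}.
5 on x → {6}.
13 on x → {2}.
14 on x → {7}.
No x-transition from 6, 7, 11.
Union after reading x: {1, 2, 3, 6, 7}.
Now take the ϵ-closure:
From 2 via ϵ: add 11.
From 3 via ϵ: add 14.
From 14 via ϵ: add 13.
From 13 via ϵ: add 5.
No new states can be added; the closed set is {1, 2, 3, 5, 6, 7, 11, 13, 14}.

{1, 2, 3, 5, 6, 7, 11, 13, 14}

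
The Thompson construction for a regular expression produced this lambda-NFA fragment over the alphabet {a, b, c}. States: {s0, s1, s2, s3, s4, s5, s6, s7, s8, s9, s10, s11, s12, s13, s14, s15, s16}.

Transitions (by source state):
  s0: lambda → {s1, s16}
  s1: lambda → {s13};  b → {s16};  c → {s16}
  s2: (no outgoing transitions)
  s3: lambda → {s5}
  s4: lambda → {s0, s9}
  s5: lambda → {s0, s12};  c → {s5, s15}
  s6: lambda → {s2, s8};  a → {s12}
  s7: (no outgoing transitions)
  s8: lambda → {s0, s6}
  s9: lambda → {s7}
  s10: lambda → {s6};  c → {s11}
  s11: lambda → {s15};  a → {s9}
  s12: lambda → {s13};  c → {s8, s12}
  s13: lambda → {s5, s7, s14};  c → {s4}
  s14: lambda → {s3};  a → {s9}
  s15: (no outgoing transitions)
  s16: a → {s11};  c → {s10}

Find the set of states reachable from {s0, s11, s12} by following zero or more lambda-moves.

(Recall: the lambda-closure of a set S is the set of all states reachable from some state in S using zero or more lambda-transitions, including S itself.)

{s0, s1, s3, s5, s7, s11, s12, s13, s14, s15, s16}

Start with {s0, s11, s12}.
From s0 via lambda: add s1, s16.
From s11 via lambda: add s15.
From s12 via lambda: add s13.
From s13 via lambda: add s5, s7, s14.
From s14 via lambda: add s3.
No new states can be added; the closed set is {s0, s1, s3, s5, s7, s11, s12, s13, s14, s15, s16}.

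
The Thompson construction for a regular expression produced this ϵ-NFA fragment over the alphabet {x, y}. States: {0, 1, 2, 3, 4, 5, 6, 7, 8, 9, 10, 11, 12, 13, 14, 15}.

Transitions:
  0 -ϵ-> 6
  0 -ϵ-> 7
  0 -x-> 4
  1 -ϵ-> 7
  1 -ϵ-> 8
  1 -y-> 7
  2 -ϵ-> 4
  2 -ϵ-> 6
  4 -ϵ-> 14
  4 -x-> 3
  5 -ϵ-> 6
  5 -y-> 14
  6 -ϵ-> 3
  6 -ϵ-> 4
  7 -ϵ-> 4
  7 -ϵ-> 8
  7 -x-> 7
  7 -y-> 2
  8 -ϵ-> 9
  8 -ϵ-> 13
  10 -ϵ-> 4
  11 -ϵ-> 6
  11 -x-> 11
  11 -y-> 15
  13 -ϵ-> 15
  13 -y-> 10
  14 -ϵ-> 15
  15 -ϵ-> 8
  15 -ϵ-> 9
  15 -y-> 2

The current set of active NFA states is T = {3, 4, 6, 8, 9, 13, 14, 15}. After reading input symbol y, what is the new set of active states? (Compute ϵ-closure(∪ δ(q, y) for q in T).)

{2, 3, 4, 6, 8, 9, 10, 13, 14, 15}

13 on y → {10}.
15 on y → {2}.
No y-transition from 3, 4, 6, 8, 9, 14.
Union after reading y: {2, 10}.
Now take the ϵ-closure:
From 2 via ϵ: add 4, 6.
From 4 via ϵ: add 14.
From 6 via ϵ: add 3.
From 14 via ϵ: add 15.
From 15 via ϵ: add 8, 9.
From 8 via ϵ: add 13.
No new states can be added; the closed set is {2, 3, 4, 6, 8, 9, 10, 13, 14, 15}.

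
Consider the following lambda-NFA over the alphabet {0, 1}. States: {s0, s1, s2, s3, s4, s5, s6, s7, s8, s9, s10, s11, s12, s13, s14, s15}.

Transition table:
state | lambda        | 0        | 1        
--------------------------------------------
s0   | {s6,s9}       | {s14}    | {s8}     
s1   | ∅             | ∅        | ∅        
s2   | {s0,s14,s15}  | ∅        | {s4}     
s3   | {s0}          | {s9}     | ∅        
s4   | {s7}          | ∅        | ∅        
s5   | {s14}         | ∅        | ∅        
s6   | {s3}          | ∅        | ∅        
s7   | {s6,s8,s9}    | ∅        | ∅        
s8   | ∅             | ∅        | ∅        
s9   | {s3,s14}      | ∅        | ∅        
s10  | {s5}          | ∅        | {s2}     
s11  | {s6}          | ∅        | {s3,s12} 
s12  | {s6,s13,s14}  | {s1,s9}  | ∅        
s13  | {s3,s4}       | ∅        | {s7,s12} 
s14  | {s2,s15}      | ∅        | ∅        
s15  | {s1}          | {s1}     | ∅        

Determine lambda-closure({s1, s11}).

{s0, s1, s2, s3, s6, s9, s11, s14, s15}

Start with {s1, s11}.
From s11 via lambda: add s6.
From s6 via lambda: add s3.
From s3 via lambda: add s0.
From s0 via lambda: add s9.
From s9 via lambda: add s14.
From s14 via lambda: add s2, s15.
No new states can be added; the closed set is {s0, s1, s2, s3, s6, s9, s11, s14, s15}.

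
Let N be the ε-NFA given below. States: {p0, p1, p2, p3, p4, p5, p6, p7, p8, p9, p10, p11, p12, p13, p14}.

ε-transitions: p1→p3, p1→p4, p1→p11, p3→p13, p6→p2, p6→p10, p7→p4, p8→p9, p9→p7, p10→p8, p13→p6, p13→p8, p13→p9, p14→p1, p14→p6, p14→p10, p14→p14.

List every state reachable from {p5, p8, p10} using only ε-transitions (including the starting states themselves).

{p4, p5, p7, p8, p9, p10}

Start with {p5, p8, p10}.
From p8 via ε: add p9.
From p9 via ε: add p7.
From p7 via ε: add p4.
No new states can be added; the closed set is {p4, p5, p7, p8, p9, p10}.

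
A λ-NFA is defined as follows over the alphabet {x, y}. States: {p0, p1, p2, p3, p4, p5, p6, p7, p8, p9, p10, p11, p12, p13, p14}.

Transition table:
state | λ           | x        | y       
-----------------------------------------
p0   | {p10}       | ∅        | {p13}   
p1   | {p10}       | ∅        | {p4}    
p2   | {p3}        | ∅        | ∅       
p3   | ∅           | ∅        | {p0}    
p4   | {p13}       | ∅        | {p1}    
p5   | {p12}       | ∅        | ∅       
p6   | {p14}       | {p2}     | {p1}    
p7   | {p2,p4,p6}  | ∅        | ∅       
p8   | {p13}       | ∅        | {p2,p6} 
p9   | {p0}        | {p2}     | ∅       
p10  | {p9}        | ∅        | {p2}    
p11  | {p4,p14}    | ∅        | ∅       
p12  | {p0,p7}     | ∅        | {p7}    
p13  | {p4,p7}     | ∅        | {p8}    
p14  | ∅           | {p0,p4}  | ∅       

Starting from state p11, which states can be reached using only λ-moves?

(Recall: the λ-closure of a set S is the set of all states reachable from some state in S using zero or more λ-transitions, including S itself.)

{p2, p3, p4, p6, p7, p11, p13, p14}

Start with {p11}.
From p11 via λ: add p4, p14.
From p4 via λ: add p13.
From p13 via λ: add p7.
From p7 via λ: add p2, p6.
From p2 via λ: add p3.
No new states can be added; the closed set is {p2, p3, p4, p6, p7, p11, p13, p14}.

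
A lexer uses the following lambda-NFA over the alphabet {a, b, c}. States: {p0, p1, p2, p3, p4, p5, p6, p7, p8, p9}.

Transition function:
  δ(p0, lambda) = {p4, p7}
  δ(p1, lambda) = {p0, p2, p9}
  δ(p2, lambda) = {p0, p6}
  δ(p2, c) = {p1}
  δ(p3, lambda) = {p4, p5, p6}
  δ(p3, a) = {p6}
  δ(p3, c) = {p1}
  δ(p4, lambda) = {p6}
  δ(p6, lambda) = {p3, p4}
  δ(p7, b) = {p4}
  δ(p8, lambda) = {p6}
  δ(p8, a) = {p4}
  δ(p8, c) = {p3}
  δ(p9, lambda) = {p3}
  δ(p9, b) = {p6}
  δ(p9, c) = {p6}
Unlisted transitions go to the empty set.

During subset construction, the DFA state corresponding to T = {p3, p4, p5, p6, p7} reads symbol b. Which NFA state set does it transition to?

{p3, p4, p5, p6}

p7 on b → {p4}.
No b-transition from p3, p4, p5, p6.
Union after reading b: {p4}.
Now take the lambda-closure:
From p4 via lambda: add p6.
From p6 via lambda: add p3.
From p3 via lambda: add p5.
No new states can be added; the closed set is {p3, p4, p5, p6}.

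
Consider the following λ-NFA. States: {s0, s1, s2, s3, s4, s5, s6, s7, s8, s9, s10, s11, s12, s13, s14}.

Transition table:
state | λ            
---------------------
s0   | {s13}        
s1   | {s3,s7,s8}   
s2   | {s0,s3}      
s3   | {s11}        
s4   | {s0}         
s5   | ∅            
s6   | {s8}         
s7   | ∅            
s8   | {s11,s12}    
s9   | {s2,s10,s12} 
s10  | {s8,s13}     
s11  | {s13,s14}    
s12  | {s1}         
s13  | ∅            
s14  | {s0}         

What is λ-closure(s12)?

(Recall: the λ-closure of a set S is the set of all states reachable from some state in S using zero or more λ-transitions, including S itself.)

Start with {s12}.
From s12 via λ: add s1.
From s1 via λ: add s3, s7, s8.
From s3 via λ: add s11.
From s11 via λ: add s13, s14.
From s14 via λ: add s0.
No new states can be added; the closed set is {s0, s1, s3, s7, s8, s11, s12, s13, s14}.

{s0, s1, s3, s7, s8, s11, s12, s13, s14}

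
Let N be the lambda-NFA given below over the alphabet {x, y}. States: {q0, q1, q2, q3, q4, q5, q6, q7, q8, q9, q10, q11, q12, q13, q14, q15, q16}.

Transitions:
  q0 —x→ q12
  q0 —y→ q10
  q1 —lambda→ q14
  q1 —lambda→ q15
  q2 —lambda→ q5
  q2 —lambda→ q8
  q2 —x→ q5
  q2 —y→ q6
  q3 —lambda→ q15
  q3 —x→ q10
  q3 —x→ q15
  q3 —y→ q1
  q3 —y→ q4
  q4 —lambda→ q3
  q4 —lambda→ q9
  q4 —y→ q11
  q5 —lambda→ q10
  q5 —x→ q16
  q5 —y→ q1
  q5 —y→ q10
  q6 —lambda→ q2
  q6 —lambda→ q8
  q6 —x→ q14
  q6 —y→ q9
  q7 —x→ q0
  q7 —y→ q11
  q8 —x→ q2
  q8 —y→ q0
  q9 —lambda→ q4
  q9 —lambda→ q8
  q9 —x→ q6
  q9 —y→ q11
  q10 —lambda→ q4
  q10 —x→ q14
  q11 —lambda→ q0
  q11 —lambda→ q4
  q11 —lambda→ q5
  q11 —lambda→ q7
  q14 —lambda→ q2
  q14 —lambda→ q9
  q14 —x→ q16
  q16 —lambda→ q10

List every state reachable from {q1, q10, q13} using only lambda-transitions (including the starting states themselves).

{q1, q2, q3, q4, q5, q8, q9, q10, q13, q14, q15}

Start with {q1, q10, q13}.
From q1 via lambda: add q14, q15.
From q10 via lambda: add q4.
From q4 via lambda: add q3, q9.
From q14 via lambda: add q2.
From q2 via lambda: add q5, q8.
No new states can be added; the closed set is {q1, q2, q3, q4, q5, q8, q9, q10, q13, q14, q15}.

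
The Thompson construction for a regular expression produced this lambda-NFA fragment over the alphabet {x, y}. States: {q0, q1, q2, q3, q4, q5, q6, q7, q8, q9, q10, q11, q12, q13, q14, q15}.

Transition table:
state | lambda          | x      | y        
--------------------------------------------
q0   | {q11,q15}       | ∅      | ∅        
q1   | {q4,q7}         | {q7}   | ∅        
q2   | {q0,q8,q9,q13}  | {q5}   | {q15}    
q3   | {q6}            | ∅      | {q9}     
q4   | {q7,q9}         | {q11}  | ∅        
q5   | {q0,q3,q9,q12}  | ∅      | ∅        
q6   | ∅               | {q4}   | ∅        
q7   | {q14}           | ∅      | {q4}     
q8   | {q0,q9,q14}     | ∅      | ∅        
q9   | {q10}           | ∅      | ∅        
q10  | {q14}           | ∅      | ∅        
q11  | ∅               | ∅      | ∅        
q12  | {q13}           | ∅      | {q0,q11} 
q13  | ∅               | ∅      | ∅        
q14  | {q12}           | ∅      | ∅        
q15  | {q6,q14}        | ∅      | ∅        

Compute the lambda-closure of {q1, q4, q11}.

Start with {q1, q4, q11}.
From q1 via lambda: add q7.
From q4 via lambda: add q9.
From q7 via lambda: add q14.
From q9 via lambda: add q10.
From q14 via lambda: add q12.
From q12 via lambda: add q13.
No new states can be added; the closed set is {q1, q4, q7, q9, q10, q11, q12, q13, q14}.

{q1, q4, q7, q9, q10, q11, q12, q13, q14}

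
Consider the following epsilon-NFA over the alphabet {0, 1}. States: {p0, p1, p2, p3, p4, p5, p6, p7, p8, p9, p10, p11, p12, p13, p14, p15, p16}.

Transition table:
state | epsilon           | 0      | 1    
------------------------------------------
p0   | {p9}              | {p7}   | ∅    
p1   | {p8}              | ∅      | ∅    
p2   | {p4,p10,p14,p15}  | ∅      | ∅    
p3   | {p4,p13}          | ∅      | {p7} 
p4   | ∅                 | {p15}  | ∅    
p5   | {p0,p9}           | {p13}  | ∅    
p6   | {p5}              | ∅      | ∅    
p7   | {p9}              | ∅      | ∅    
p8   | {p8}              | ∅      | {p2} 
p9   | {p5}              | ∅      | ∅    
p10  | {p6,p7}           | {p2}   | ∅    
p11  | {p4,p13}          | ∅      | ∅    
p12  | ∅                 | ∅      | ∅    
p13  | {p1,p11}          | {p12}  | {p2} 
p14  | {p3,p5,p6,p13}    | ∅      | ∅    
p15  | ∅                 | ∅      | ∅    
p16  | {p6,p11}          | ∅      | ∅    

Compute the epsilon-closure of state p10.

{p0, p5, p6, p7, p9, p10}

Start with {p10}.
From p10 via epsilon: add p6, p7.
From p6 via epsilon: add p5.
From p7 via epsilon: add p9.
From p5 via epsilon: add p0.
No new states can be added; the closed set is {p0, p5, p6, p7, p9, p10}.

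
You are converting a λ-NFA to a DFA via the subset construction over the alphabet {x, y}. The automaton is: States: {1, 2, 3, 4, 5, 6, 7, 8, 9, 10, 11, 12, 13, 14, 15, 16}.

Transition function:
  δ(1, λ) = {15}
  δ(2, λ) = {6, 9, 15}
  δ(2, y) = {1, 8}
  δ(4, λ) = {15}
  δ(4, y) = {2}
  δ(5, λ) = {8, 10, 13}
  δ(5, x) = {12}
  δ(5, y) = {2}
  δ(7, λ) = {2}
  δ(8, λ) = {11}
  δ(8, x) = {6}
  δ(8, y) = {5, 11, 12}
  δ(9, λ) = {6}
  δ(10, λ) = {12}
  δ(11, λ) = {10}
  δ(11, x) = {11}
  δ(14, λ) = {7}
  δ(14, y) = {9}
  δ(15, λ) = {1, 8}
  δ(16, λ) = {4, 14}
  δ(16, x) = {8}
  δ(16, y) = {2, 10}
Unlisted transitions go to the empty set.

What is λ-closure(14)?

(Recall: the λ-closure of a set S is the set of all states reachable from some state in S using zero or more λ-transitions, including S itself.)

Start with {14}.
From 14 via λ: add 7.
From 7 via λ: add 2.
From 2 via λ: add 6, 9, 15.
From 15 via λ: add 1, 8.
From 8 via λ: add 11.
From 11 via λ: add 10.
From 10 via λ: add 12.
No new states can be added; the closed set is {1, 2, 6, 7, 8, 9, 10, 11, 12, 14, 15}.

{1, 2, 6, 7, 8, 9, 10, 11, 12, 14, 15}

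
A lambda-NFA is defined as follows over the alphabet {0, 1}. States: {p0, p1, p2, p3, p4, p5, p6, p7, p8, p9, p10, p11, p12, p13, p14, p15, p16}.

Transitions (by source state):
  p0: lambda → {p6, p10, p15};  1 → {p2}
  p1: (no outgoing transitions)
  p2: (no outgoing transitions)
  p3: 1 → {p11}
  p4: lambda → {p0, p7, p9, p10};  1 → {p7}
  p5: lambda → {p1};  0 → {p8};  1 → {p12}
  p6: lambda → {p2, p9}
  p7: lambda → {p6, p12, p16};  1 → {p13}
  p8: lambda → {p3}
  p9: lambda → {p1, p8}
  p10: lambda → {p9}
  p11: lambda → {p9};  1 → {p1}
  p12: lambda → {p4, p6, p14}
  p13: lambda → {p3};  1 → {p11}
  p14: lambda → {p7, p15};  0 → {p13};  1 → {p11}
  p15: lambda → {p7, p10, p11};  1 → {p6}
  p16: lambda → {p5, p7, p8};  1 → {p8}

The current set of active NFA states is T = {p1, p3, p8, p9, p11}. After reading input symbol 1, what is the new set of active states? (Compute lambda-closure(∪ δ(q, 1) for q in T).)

p3 on 1 → {p11}.
p11 on 1 → {p1}.
No 1-transition from p1, p8, p9.
Union after reading 1: {p1, p11}.
Now take the lambda-closure:
From p11 via lambda: add p9.
From p9 via lambda: add p8.
From p8 via lambda: add p3.
No new states can be added; the closed set is {p1, p3, p8, p9, p11}.

{p1, p3, p8, p9, p11}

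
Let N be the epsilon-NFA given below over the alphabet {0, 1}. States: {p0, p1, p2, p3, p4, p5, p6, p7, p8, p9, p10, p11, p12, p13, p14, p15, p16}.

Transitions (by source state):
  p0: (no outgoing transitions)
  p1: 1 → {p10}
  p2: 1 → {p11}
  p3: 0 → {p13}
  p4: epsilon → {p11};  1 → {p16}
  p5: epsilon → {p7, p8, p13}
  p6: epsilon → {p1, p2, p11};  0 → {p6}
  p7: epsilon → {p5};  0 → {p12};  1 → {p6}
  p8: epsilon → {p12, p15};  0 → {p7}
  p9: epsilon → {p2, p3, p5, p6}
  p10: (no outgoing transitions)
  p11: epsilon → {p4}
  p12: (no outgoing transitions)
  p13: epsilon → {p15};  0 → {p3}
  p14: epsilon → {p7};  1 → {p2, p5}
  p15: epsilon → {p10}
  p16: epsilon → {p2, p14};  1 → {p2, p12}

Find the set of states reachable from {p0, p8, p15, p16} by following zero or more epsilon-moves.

Start with {p0, p8, p15, p16}.
From p8 via epsilon: add p12.
From p15 via epsilon: add p10.
From p16 via epsilon: add p2, p14.
From p14 via epsilon: add p7.
From p7 via epsilon: add p5.
From p5 via epsilon: add p13.
No new states can be added; the closed set is {p0, p2, p5, p7, p8, p10, p12, p13, p14, p15, p16}.

{p0, p2, p5, p7, p8, p10, p12, p13, p14, p15, p16}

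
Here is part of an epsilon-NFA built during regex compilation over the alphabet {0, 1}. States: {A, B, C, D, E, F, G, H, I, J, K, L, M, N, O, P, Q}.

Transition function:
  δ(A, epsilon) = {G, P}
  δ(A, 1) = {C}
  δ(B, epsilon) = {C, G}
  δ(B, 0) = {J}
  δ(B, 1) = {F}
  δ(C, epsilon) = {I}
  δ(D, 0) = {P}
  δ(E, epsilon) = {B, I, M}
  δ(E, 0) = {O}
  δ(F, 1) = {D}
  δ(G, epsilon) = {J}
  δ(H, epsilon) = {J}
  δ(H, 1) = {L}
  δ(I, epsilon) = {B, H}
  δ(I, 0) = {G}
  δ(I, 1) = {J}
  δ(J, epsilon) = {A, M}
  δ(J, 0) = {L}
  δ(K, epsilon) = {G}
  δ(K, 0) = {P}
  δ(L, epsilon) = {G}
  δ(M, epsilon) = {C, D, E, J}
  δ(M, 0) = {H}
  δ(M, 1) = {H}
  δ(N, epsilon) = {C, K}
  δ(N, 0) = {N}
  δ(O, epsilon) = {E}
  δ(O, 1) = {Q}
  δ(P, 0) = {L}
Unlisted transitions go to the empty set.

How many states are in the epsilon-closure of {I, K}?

Start with {I, K}.
From I via epsilon: add B, H.
From K via epsilon: add G.
From B via epsilon: add C.
From G via epsilon: add J.
From J via epsilon: add A, M.
From A via epsilon: add P.
From M via epsilon: add D, E.
epsilon-closure = {A, B, C, D, E, G, H, I, J, K, M, P}, which has 12 states.

12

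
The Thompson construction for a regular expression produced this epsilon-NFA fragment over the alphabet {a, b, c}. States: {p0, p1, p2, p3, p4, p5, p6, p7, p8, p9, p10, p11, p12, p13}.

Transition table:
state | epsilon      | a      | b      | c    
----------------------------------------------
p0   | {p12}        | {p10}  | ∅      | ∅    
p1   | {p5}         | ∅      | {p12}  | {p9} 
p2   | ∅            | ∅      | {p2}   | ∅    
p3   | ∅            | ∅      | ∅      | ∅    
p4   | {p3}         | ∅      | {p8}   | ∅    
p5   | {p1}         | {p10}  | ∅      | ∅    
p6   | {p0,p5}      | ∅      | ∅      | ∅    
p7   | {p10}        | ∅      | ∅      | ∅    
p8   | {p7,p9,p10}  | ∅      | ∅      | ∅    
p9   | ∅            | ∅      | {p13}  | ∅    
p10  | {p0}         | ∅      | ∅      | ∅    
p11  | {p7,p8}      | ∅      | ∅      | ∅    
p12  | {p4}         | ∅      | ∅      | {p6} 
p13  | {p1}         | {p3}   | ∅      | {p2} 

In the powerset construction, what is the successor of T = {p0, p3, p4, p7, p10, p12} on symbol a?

{p0, p3, p4, p10, p12}

p0 on a → {p10}.
No a-transition from p3, p4, p7, p10, p12.
Union after reading a: {p10}.
Now take the epsilon-closure:
From p10 via epsilon: add p0.
From p0 via epsilon: add p12.
From p12 via epsilon: add p4.
From p4 via epsilon: add p3.
No new states can be added; the closed set is {p0, p3, p4, p10, p12}.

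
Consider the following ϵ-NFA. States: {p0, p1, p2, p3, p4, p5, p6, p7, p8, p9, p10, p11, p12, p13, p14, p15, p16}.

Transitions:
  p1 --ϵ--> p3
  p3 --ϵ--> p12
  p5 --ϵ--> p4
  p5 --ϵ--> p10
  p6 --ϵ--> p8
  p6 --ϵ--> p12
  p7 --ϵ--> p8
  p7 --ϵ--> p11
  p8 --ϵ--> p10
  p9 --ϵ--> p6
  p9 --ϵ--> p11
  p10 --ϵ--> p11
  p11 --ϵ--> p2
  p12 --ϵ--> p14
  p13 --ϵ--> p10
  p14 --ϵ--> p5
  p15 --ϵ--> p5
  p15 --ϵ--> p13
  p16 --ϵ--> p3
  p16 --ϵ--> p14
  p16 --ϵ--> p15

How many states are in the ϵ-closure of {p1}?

Start with {p1}.
From p1 via ϵ: add p3.
From p3 via ϵ: add p12.
From p12 via ϵ: add p14.
From p14 via ϵ: add p5.
From p5 via ϵ: add p4, p10.
From p10 via ϵ: add p11.
From p11 via ϵ: add p2.
ϵ-closure = {p1, p2, p3, p4, p5, p10, p11, p12, p14}, which has 9 states.

9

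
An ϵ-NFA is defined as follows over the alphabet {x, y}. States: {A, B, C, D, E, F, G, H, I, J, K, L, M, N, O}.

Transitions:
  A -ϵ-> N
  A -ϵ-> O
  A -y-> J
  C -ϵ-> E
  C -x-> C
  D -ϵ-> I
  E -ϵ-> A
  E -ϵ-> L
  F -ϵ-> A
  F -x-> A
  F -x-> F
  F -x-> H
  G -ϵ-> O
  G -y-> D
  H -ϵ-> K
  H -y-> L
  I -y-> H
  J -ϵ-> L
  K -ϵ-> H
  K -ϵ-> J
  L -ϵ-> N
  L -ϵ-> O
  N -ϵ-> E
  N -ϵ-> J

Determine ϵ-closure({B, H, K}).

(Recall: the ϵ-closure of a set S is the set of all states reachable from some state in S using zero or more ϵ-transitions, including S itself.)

Start with {B, H, K}.
From K via ϵ: add J.
From J via ϵ: add L.
From L via ϵ: add N, O.
From N via ϵ: add E.
From E via ϵ: add A.
No new states can be added; the closed set is {A, B, E, H, J, K, L, N, O}.

{A, B, E, H, J, K, L, N, O}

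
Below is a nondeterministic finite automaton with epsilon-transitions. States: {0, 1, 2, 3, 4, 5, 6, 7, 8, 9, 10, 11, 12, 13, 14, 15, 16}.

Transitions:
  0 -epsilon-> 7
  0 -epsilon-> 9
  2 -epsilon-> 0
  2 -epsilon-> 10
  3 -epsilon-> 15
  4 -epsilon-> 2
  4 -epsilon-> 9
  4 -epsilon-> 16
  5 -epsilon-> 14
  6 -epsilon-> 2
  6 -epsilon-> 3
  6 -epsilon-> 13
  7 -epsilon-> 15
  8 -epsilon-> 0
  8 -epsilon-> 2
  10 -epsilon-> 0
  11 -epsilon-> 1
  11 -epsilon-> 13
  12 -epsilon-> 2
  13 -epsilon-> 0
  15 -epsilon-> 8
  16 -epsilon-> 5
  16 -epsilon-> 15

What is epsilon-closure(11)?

Start with {11}.
From 11 via epsilon: add 1, 13.
From 13 via epsilon: add 0.
From 0 via epsilon: add 7, 9.
From 7 via epsilon: add 15.
From 15 via epsilon: add 8.
From 8 via epsilon: add 2.
From 2 via epsilon: add 10.
No new states can be added; the closed set is {0, 1, 2, 7, 8, 9, 10, 11, 13, 15}.

{0, 1, 2, 7, 8, 9, 10, 11, 13, 15}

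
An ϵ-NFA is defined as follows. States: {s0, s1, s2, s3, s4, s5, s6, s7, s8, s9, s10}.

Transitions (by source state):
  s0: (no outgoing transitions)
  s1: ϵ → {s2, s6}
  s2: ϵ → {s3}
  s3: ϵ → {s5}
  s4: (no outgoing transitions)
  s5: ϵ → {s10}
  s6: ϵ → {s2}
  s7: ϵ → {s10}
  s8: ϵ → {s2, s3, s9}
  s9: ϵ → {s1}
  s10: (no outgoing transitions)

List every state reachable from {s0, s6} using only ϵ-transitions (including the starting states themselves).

Start with {s0, s6}.
From s6 via ϵ: add s2.
From s2 via ϵ: add s3.
From s3 via ϵ: add s5.
From s5 via ϵ: add s10.
No new states can be added; the closed set is {s0, s2, s3, s5, s6, s10}.

{s0, s2, s3, s5, s6, s10}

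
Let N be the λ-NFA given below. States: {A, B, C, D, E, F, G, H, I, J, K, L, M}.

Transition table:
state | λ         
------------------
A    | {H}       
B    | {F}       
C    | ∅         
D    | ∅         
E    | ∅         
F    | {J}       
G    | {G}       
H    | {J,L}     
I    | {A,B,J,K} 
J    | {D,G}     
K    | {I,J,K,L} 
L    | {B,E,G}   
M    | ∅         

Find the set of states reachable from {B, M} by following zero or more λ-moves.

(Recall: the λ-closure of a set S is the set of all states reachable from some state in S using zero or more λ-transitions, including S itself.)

Start with {B, M}.
From B via λ: add F.
From F via λ: add J.
From J via λ: add D, G.
No new states can be added; the closed set is {B, D, F, G, J, M}.

{B, D, F, G, J, M}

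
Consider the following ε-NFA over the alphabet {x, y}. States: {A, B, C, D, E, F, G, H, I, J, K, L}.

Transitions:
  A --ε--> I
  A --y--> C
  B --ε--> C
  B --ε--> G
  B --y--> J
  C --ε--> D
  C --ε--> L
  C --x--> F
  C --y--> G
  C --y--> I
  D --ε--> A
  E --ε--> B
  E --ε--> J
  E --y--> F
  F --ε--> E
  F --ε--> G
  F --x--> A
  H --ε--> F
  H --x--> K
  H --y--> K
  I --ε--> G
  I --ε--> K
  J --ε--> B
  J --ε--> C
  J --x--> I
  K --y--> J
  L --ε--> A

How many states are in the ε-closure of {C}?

7

Start with {C}.
From C via ε: add D, L.
From D via ε: add A.
From A via ε: add I.
From I via ε: add G, K.
ε-closure = {A, C, D, G, I, K, L}, which has 7 states.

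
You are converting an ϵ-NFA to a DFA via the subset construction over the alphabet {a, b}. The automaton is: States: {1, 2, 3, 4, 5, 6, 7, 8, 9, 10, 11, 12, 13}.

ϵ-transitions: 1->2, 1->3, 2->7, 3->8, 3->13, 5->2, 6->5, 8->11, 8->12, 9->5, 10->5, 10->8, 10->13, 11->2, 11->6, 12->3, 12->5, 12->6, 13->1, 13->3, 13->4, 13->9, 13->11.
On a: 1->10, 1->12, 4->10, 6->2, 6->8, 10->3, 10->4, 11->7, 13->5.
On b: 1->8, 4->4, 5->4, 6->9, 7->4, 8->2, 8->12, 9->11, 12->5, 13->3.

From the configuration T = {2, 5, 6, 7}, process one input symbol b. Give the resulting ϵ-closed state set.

5 on b → {4}.
6 on b → {9}.
7 on b → {4}.
No b-transition from 2.
Union after reading b: {4, 9}.
Now take the ϵ-closure:
From 9 via ϵ: add 5.
From 5 via ϵ: add 2.
From 2 via ϵ: add 7.
No new states can be added; the closed set is {2, 4, 5, 7, 9}.

{2, 4, 5, 7, 9}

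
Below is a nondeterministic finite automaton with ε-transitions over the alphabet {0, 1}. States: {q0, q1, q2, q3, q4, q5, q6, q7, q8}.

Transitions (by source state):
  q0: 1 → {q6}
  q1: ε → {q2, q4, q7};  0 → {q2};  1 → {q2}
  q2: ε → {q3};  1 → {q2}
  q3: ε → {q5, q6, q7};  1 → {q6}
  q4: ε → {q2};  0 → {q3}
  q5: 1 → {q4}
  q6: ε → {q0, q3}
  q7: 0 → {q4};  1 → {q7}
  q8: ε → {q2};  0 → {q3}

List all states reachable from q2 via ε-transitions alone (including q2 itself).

{q0, q2, q3, q5, q6, q7}

Start with {q2}.
From q2 via ε: add q3.
From q3 via ε: add q5, q6, q7.
From q6 via ε: add q0.
No new states can be added; the closed set is {q0, q2, q3, q5, q6, q7}.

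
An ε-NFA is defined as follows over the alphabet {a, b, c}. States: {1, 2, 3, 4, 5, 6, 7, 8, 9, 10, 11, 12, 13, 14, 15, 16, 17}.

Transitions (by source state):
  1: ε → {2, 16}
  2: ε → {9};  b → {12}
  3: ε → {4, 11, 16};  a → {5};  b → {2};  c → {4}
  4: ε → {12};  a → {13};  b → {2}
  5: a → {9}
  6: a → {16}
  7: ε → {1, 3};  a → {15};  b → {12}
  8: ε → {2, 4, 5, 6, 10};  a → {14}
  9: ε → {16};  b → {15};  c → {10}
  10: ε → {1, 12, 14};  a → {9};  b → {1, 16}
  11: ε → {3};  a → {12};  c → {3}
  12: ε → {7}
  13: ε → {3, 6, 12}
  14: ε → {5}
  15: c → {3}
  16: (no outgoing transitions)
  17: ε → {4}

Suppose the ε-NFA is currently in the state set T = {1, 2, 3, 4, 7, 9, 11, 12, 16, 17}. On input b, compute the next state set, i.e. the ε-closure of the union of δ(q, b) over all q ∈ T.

2 on b → {12}.
3 on b → {2}.
4 on b → {2}.
7 on b → {12}.
9 on b → {15}.
No b-transition from 1, 11, 12, 16, 17.
Union after reading b: {2, 12, 15}.
Now take the ε-closure:
From 2 via ε: add 9.
From 12 via ε: add 7.
From 7 via ε: add 1, 3.
From 9 via ε: add 16.
From 3 via ε: add 4, 11.
No new states can be added; the closed set is {1, 2, 3, 4, 7, 9, 11, 12, 15, 16}.

{1, 2, 3, 4, 7, 9, 11, 12, 15, 16}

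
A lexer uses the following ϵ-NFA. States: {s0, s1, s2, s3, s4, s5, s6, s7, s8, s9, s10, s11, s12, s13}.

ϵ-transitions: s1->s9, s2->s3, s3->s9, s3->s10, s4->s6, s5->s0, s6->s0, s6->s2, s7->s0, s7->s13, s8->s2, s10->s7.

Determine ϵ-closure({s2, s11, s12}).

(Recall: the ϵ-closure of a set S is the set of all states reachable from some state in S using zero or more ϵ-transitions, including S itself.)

{s0, s2, s3, s7, s9, s10, s11, s12, s13}

Start with {s2, s11, s12}.
From s2 via ϵ: add s3.
From s3 via ϵ: add s9, s10.
From s10 via ϵ: add s7.
From s7 via ϵ: add s0, s13.
No new states can be added; the closed set is {s0, s2, s3, s7, s9, s10, s11, s12, s13}.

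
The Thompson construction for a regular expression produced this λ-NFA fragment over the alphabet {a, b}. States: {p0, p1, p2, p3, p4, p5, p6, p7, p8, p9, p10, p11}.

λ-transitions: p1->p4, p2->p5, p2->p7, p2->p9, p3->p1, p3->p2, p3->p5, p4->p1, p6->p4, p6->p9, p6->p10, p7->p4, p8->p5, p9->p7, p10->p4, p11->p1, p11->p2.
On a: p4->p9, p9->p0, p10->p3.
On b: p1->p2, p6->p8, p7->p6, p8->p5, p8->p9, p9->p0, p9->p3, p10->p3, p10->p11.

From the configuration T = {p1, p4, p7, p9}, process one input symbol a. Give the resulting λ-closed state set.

p4 on a → {p9}.
p9 on a → {p0}.
No a-transition from p1, p7.
Union after reading a: {p0, p9}.
Now take the λ-closure:
From p9 via λ: add p7.
From p7 via λ: add p4.
From p4 via λ: add p1.
No new states can be added; the closed set is {p0, p1, p4, p7, p9}.

{p0, p1, p4, p7, p9}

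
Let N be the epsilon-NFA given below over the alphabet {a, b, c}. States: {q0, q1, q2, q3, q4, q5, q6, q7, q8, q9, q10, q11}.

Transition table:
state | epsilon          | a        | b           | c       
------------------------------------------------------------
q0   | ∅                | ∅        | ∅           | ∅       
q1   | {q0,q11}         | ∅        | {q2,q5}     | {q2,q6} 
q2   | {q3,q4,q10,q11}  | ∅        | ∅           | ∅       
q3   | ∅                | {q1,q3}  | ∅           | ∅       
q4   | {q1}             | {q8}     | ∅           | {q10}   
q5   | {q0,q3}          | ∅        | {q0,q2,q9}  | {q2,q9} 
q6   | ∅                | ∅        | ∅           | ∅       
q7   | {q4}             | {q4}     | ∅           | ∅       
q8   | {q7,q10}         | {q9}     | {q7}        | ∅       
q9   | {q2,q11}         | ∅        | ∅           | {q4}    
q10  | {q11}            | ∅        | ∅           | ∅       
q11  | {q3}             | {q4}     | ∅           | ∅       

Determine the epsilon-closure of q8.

{q0, q1, q3, q4, q7, q8, q10, q11}

Start with {q8}.
From q8 via epsilon: add q7, q10.
From q7 via epsilon: add q4.
From q10 via epsilon: add q11.
From q4 via epsilon: add q1.
From q11 via epsilon: add q3.
From q1 via epsilon: add q0.
No new states can be added; the closed set is {q0, q1, q3, q4, q7, q8, q10, q11}.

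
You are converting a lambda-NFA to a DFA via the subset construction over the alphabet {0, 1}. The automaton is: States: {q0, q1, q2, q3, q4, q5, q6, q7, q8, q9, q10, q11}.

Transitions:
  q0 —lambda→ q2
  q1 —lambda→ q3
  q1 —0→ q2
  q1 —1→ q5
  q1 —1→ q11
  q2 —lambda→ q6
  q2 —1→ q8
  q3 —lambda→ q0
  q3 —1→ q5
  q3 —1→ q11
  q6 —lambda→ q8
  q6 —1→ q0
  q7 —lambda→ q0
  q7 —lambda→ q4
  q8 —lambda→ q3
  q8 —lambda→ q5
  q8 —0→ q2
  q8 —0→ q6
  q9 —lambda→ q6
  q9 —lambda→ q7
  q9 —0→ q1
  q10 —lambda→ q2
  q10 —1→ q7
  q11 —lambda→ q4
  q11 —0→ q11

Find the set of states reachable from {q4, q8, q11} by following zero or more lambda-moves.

{q0, q2, q3, q4, q5, q6, q8, q11}

Start with {q4, q8, q11}.
From q8 via lambda: add q3, q5.
From q3 via lambda: add q0.
From q0 via lambda: add q2.
From q2 via lambda: add q6.
No new states can be added; the closed set is {q0, q2, q3, q4, q5, q6, q8, q11}.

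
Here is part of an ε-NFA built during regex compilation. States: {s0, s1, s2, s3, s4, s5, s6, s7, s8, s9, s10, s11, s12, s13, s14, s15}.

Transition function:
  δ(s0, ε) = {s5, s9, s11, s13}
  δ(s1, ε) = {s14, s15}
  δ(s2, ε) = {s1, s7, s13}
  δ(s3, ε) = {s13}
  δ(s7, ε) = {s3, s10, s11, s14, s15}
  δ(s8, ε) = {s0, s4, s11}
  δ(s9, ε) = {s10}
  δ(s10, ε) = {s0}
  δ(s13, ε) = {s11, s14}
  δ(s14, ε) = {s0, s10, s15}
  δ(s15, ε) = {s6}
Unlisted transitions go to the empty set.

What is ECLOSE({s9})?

{s0, s5, s6, s9, s10, s11, s13, s14, s15}

Start with {s9}.
From s9 via ε: add s10.
From s10 via ε: add s0.
From s0 via ε: add s5, s11, s13.
From s13 via ε: add s14.
From s14 via ε: add s15.
From s15 via ε: add s6.
No new states can be added; the closed set is {s0, s5, s6, s9, s10, s11, s13, s14, s15}.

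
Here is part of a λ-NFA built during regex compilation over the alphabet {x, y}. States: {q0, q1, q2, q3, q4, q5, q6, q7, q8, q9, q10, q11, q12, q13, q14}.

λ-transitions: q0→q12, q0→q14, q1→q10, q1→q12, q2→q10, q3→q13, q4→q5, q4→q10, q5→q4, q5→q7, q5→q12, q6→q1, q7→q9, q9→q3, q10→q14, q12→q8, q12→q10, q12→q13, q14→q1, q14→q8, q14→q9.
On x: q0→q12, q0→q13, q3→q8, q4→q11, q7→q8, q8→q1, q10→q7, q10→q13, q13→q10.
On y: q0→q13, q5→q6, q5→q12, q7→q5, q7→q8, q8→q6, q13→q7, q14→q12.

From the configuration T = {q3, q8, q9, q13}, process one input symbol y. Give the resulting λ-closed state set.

q8 on y → {q6}.
q13 on y → {q7}.
No y-transition from q3, q9.
Union after reading y: {q6, q7}.
Now take the λ-closure:
From q6 via λ: add q1.
From q7 via λ: add q9.
From q1 via λ: add q10, q12.
From q9 via λ: add q3.
From q3 via λ: add q13.
From q10 via λ: add q14.
From q12 via λ: add q8.
No new states can be added; the closed set is {q1, q3, q6, q7, q8, q9, q10, q12, q13, q14}.

{q1, q3, q6, q7, q8, q9, q10, q12, q13, q14}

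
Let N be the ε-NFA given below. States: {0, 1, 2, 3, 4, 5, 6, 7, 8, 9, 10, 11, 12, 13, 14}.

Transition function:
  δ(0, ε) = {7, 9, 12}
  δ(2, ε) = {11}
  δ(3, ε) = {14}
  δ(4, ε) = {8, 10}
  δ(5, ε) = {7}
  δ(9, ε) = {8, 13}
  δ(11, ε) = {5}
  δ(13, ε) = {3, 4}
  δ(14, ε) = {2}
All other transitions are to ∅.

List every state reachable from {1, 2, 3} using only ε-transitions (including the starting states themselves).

Start with {1, 2, 3}.
From 2 via ε: add 11.
From 3 via ε: add 14.
From 11 via ε: add 5.
From 5 via ε: add 7.
No new states can be added; the closed set is {1, 2, 3, 5, 7, 11, 14}.

{1, 2, 3, 5, 7, 11, 14}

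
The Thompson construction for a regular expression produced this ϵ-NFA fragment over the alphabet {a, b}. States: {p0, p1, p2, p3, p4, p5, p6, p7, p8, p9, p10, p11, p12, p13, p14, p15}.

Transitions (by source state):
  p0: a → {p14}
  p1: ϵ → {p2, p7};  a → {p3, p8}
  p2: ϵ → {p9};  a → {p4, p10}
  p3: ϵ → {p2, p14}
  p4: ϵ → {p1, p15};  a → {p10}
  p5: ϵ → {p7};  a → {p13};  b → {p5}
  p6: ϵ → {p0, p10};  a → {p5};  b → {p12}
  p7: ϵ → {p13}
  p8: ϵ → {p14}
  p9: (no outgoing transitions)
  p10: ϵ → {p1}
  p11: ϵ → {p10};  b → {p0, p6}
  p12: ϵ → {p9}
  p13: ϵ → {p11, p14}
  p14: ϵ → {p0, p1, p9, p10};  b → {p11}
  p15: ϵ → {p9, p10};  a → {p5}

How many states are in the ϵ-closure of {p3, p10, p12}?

Start with {p3, p10, p12}.
From p3 via ϵ: add p2, p14.
From p10 via ϵ: add p1.
From p12 via ϵ: add p9.
From p1 via ϵ: add p7.
From p14 via ϵ: add p0.
From p7 via ϵ: add p13.
From p13 via ϵ: add p11.
ϵ-closure = {p0, p1, p2, p3, p7, p9, p10, p11, p12, p13, p14}, which has 11 states.

11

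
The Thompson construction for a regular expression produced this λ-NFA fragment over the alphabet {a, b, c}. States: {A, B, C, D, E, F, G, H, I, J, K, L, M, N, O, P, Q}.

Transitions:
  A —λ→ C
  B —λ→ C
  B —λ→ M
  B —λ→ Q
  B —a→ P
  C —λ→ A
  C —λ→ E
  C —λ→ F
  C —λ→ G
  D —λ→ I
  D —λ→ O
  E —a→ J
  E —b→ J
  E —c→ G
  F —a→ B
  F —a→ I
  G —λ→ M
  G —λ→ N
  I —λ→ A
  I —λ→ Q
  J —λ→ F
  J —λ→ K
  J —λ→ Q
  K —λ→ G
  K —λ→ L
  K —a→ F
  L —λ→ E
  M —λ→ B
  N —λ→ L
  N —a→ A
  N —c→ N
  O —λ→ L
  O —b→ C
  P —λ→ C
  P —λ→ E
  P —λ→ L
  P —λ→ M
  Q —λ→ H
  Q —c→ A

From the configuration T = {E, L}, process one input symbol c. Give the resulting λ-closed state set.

{A, B, C, E, F, G, H, L, M, N, Q}

E on c → {G}.
No c-transition from L.
Union after reading c: {G}.
Now take the λ-closure:
From G via λ: add M, N.
From M via λ: add B.
From N via λ: add L.
From B via λ: add C, Q.
From L via λ: add E.
From C via λ: add A, F.
From Q via λ: add H.
No new states can be added; the closed set is {A, B, C, E, F, G, H, L, M, N, Q}.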